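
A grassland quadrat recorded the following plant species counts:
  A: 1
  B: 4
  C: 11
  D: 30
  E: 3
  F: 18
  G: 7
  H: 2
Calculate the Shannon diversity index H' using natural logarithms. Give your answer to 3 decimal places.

Total N = 1+4+11+30+3+18+7+2 = 76, so the proportions are 0.01316, 0.05263, 0.14474, 0.39474, 0.03947, 0.23684, 0.09211, 0.02632 (working shown to 5 dp, full precision carried).
Each pᵢ ln pᵢ term: 0.01316×(-4.33073)=-0.05698, 0.05263×(-2.94444)=-0.15497, 0.14474×(-1.93284)=-0.27975, 0.39474×(-0.92954)=-0.36692, 0.03947×(-3.23212)=-0.12758, 0.23684×(-1.44036)=-0.34114, 0.09211×(-2.38482)=-0.21965, 0.02632×(-3.63759)=-0.09573.
Sum = -1.64273, so H' = 1.643.

1.643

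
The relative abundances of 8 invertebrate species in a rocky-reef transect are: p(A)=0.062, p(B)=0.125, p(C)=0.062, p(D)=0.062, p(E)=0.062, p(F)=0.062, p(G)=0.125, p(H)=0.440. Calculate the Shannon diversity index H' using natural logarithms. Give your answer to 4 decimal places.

1.7431

Each pᵢ ln pᵢ term (working shown to 6 dp, full precision carried): 0.062×(-2.780621)=-0.172398, 0.125×(-2.079442)=-0.259930, 0.062×(-2.780621)=-0.172398, 0.062×(-2.780621)=-0.172398, 0.062×(-2.780621)=-0.172398, 0.062×(-2.780621)=-0.172398, 0.125×(-2.079442)=-0.259930, 0.44×(-0.820981)=-0.361231.
Sum = -1.743084, so H' = 1.7431.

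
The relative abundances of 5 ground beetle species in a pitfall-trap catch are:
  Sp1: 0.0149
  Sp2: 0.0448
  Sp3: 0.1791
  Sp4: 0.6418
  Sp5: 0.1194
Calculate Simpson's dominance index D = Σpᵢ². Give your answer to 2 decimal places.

0.46

D = 0.0149² + 0.0448² + 0.1791² + 0.6418² + 0.1194² = 0.0002 + 0.0020 + 0.0321 + 0.4119 + 0.0143 = 0.4605 (working shown to 4 dp, full precision carried).
To 2 decimal places, D = 0.46.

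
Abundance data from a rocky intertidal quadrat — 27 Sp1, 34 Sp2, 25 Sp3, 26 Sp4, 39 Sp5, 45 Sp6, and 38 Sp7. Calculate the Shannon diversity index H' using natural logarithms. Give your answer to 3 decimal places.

1.923

Total N = 27+34+25+26+39+45+38 = 234, so the proportions are 0.11538, 0.1453, 0.10684, 0.11111, 0.16667, 0.19231, 0.16239 (working shown to 5 dp, full precision carried).
Each pᵢ ln pᵢ term: 0.11538×(-2.15948)=-0.24917, 0.1453×(-1.92896)=-0.28028, 0.10684×(-2.23645)=-0.23894, 0.11111×(-2.19722)=-0.24414, 0.16667×(-1.79176)=-0.29863, 0.19231×(-1.64866)=-0.31705, 0.16239×(-1.81773)=-0.29519.
Sum = -1.92338, so H' = 1.923.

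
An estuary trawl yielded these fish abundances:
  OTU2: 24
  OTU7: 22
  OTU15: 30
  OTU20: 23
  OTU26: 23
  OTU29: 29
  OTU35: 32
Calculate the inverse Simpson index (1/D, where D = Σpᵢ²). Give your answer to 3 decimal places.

Total N = 24+22+30+23+23+29+32 = 183, so the proportions are 0.1311475, 0.1202186, 0.1639344, 0.1256831, 0.1256831, 0.1584699, 0.1748634 (working shown to 7 dp, full precision carried).
D = 0.1311475² + 0.1202186² + 0.1639344² + 0.1256831² + 0.1256831² + 0.1584699² + 0.1748634² = 0.0171997 + 0.0144525 + 0.0268745 + 0.0157962 + 0.0157962 + 0.0251127 + 0.0305772 = 0.1458091.
So 1/D = 6.85828, i.e. 6.858 to 3 decimal places.

6.858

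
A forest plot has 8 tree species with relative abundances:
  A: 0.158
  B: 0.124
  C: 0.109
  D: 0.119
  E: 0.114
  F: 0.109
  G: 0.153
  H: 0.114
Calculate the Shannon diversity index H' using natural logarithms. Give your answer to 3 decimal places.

Each pᵢ ln pᵢ term (working shown to 5 dp, full precision carried): 0.158×(-1.84516)=-0.29154, 0.124×(-2.08747)=-0.25885, 0.109×(-2.21641)=-0.24159, 0.119×(-2.12863)=-0.25331, 0.114×(-2.17156)=-0.24756, 0.109×(-2.21641)=-0.24159, 0.153×(-1.87732)=-0.28723, 0.114×(-2.17156)=-0.24756.
Sum = -2.06921, so H' = 2.069.

2.069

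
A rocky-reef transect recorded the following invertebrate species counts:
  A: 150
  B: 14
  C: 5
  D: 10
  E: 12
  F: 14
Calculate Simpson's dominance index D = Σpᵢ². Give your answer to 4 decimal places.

0.5511

Total N = 150+14+5+10+12+14 = 205, so the proportions are 0.731707, 0.068293, 0.02439, 0.04878, 0.058537, 0.068293 (working shown to 6 dp, full precision carried).
D = 0.731707² + 0.068293² + 0.02439² + 0.04878² + 0.058537² + 0.068293² = 0.535396 + 0.004664 + 0.000595 + 0.002380 + 0.003427 + 0.004664 = 0.551124.
To 4 decimal places, D = 0.5511.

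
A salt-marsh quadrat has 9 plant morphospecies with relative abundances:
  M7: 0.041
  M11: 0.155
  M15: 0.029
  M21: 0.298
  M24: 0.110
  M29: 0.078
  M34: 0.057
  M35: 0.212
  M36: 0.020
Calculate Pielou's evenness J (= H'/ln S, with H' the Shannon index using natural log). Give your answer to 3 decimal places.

H' = −Σ pᵢ ln pᵢ = −((-0.13096) + (-0.28897) + (-0.10267) + (-0.36078) + (-0.24280) + (-0.19898) + (-0.16329) + (-0.32885) + (-0.07824)) = 1.89554 (working shown to 5 dp, full precision carried).
With S = 9 species, ln S = 2.19722, so J = 1.89554/2.19722 = 0.86270, i.e. 0.863 to 3 decimal places.

0.863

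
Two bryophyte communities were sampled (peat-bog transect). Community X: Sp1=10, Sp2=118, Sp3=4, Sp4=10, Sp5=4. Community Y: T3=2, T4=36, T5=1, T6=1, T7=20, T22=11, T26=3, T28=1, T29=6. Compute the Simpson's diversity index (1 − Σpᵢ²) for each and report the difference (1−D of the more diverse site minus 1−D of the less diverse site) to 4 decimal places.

0.3792

Community X: N=146, proportions 0.068493, 0.808219, 0.027397, 0.068493, 0.027397, giving 1−D = 0.335898 (working shown to 6 dp, full precision carried).
Community Y: N=81, proportions 0.024691, 0.444444, 0.012346, 0.012346, 0.246914, 0.135802, 0.037037, 0.012346, 0.074074, giving 1−D = 0.715135.
Difference = |0.335898 − 0.715135| = 0.379237, i.e. 0.3792 to 4 decimal places.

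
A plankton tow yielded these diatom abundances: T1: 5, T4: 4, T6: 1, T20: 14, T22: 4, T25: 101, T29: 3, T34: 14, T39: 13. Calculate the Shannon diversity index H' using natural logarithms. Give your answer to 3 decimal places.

Total N = 5+4+1+14+4+101+3+14+13 = 159, so the proportions are 0.03145, 0.02516, 0.00629, 0.08805, 0.02516, 0.63522, 0.01887, 0.08805, 0.08176 (working shown to 5 dp, full precision carried).
Each pᵢ ln pᵢ term: 0.03145×(-3.45947)=-0.10879, 0.02516×(-3.68261)=-0.09264, 0.00629×(-5.06890)=-0.03188, 0.08805×(-2.42985)=-0.21395, 0.02516×(-3.68261)=-0.09264, 0.63522×(-0.45378)=-0.28825, 0.01887×(-3.97029)=-0.07491, 0.08805×(-2.42985)=-0.21395, 0.08176×(-2.50395)=-0.20473.
Sum = -1.32174, so H' = 1.322.

1.322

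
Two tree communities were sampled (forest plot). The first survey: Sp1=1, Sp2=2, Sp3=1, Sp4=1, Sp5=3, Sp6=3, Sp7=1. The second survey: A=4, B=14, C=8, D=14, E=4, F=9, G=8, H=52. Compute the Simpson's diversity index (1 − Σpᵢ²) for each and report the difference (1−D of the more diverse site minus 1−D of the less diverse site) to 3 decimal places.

0.081

The first survey: N=12, proportions 0.08333, 0.16667, 0.08333, 0.08333, 0.25, 0.25, 0.08333, giving 1−D = 0.81944 (working shown to 5 dp, full precision carried).
The second survey: N=113, proportions 0.0354, 0.12389, 0.0708, 0.12389, 0.0354, 0.07965, 0.0708, 0.46018, giving 1−D = 0.73866.
Difference = |0.81944 − 0.73866| = 0.08078, i.e. 0.081 to 3 decimal places.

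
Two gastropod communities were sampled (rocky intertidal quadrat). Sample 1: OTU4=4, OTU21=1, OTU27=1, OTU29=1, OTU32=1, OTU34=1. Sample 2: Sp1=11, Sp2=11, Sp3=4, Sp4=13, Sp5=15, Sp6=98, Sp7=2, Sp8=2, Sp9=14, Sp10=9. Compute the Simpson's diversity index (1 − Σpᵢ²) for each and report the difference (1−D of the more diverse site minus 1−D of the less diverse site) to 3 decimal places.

Sample 1: N=9, proportions 0.44444444, 0.11111111, 0.11111111, 0.11111111, 0.11111111, 0.11111111, giving 1−D = 0.74074074 (working shown to 8 dp, full precision carried).
Sample 2: N=179, proportions 0.06145251, 0.06145251, 0.02234637, 0.0726257, 0.08379888, 0.54748603, 0.01117318, 0.01117318, 0.07821229, 0.05027933, giving 1−D = 0.67101526.
Difference = |0.74074074 − 0.67101526| = 0.06972548, i.e. 0.070 to 3 decimal places.

0.070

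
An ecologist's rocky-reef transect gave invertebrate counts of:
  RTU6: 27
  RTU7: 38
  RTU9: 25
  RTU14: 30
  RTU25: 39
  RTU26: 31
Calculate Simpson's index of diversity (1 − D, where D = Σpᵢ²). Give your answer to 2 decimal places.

0.83

Total N = 27+38+25+30+39+31 = 190, so the proportions are 0.1421, 0.2, 0.1316, 0.1579, 0.2053, 0.1632 (working shown to 4 dp, full precision carried).
D = 0.1421² + 0.2² + 0.1316² + 0.1579² + 0.2053² + 0.1632² = 0.0202 + 0.0400 + 0.0173 + 0.0249 + 0.0421 + 0.0266 = 0.1712.
So 1 − D = 0.8288, i.e. 0.83 to 2 decimal places.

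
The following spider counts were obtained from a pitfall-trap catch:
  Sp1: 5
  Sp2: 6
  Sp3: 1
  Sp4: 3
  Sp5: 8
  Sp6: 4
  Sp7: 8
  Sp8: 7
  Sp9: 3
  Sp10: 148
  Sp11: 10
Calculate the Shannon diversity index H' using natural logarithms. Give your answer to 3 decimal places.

1.173

Total N = 5+6+1+3+8+4+8+7+3+148+10 = 203, so the proportions are 0.02463, 0.02956, 0.00493, 0.01478, 0.03941, 0.0197, 0.03941, 0.03448, 0.01478, 0.72906, 0.04926 (working shown to 5 dp, full precision carried).
Each pᵢ ln pᵢ term: 0.02463×(-3.70377)=-0.09123, 0.02956×(-3.52145)=-0.10408, 0.00493×(-5.31321)=-0.02617, 0.01478×(-4.21459)=-0.06228, 0.03941×(-3.23376)=-0.12744, 0.0197×(-3.92691)=-0.07738, 0.03941×(-3.23376)=-0.12744, 0.03448×(-3.36730)=-0.11611, 0.01478×(-4.21459)=-0.06228, 0.72906×(-0.31599)=-0.23038, 0.04926×(-3.01062)=-0.14831.
Sum = -1.17311, so H' = 1.173.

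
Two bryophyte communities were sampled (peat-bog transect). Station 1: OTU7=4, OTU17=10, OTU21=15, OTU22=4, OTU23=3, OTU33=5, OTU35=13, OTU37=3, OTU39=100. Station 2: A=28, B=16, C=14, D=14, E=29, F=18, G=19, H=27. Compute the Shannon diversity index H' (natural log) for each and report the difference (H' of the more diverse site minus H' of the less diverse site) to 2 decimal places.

Station 1: N=157, proportions 0.0255, 0.0637, 0.0955, 0.0255, 0.0191, 0.0318, 0.0828, 0.0191, 0.6369, giving H' = 1.3414 (working shown to 4 dp, full precision carried).
Station 2: N=165, proportions 0.1697, 0.097, 0.0848, 0.0848, 0.1758, 0.1091, 0.1152, 0.1636, giving H' = 2.0383.
Difference = |1.3414 − 2.0383| = 0.6969, i.e. 0.70 to 2 decimal places.

0.70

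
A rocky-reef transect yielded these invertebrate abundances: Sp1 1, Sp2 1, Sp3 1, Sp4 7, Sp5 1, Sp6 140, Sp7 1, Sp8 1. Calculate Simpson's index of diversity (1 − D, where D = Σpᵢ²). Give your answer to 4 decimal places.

Total N = 1+1+1+7+1+140+1+1 = 153, so the proportions are 0.006536, 0.006536, 0.006536, 0.045752, 0.006536, 0.915033, 0.006536, 0.006536 (working shown to 6 dp, full precision carried).
D = 0.006536² + 0.006536² + 0.006536² + 0.045752² + 0.006536² + 0.915033² + 0.006536² + 0.006536² = 0.000043 + 0.000043 + 0.000043 + 0.002093 + 0.000043 + 0.837285 + 0.000043 + 0.000043 = 0.839634.
So 1 − D = 0.160366, i.e. 0.1604 to 4 decimal places.

0.1604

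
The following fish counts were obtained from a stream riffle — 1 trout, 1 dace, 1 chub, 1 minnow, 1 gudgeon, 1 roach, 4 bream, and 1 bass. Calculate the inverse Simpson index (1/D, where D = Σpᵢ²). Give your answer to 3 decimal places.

Total N = 1+1+1+1+1+1+4+1 = 11, so the proportions are 0.0909091, 0.0909091, 0.0909091, 0.0909091, 0.0909091, 0.0909091, 0.3636364, 0.0909091 (working shown to 7 dp, full precision carried).
D = 0.0909091² + 0.0909091² + 0.0909091² + 0.0909091² + 0.0909091² + 0.0909091² + 0.3636364² + 0.0909091² = 0.0082645 + 0.0082645 + 0.0082645 + 0.0082645 + 0.0082645 + 0.0082645 + 0.1322314 + 0.0082645 = 0.1900826.
So 1/D = 5.26087, i.e. 5.261 to 3 decimal places.

5.261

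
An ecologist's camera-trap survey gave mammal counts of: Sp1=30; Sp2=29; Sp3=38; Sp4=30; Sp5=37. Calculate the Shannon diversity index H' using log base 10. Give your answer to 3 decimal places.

0.696

Total N = 30+29+38+30+37 = 164, so the proportions are 0.18293, 0.17683, 0.23171, 0.18293, 0.22561 (working shown to 5 dp, full precision carried).
Each pᵢ log₁₀ pᵢ term: 0.18293×(-0.73772)=-0.13495, 0.17683×(-0.75245)=-0.13305, 0.23171×(-0.63506)=-0.14715, 0.18293×(-0.73772)=-0.13495, 0.22561×(-0.64664)=-0.14589.
Sum = -0.69599, so H' = 0.696.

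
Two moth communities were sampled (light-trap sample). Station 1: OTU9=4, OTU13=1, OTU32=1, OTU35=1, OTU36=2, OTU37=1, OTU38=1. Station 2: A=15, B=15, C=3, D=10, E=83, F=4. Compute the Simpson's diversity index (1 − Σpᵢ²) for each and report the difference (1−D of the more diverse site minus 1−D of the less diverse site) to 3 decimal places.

0.235

Station 1: N=11, proportions 0.36364, 0.09091, 0.09091, 0.09091, 0.18182, 0.09091, 0.09091, giving 1−D = 0.79339 (working shown to 5 dp, full precision carried).
Station 2: N=130, proportions 0.11538, 0.11538, 0.02308, 0.07692, 0.63846, 0.03077, giving 1−D = 0.55834.
Difference = |0.79339 − 0.55834| = 0.23505, i.e. 0.235 to 3 decimal places.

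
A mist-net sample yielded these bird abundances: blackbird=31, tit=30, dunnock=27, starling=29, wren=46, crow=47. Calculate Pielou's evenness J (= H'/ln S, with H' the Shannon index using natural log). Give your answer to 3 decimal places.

Total N = 31+30+27+29+46+47 = 210, so the proportions are 0.14762, 0.14286, 0.12857, 0.1381, 0.21905, 0.22381 (working shown to 5 dp, full precision carried).
H' = −Σ pᵢ ln pᵢ = −((-0.28241) + (-0.27799) + (-0.26373) + (-0.27340) + (-0.33262) + (-0.33503)) = 1.76519.
With S = 6 species, ln S = 1.79176, so J = 1.76519/1.79176 = 0.98517, i.e. 0.985 to 3 decimal places.

0.985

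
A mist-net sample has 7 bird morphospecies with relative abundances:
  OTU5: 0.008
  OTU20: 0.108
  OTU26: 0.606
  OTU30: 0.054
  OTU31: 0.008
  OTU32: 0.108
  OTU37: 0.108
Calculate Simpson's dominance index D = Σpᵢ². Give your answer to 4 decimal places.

0.4053

D = 0.008² + 0.108² + 0.606² + 0.054² + 0.008² + 0.108² + 0.108² = 0.000064 + 0.011664 + 0.367236 + 0.002916 + 0.000064 + 0.011664 + 0.011664 = 0.405272 (working shown to 6 dp, full precision carried).
To 4 decimal places, D = 0.4053.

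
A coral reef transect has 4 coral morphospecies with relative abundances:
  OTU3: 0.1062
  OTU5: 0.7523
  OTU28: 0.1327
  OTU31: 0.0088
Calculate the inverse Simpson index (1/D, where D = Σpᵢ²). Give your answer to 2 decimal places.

D = 0.1062² + 0.7523² + 0.1327² + 0.0088² = 0.01128 + 0.56596 + 0.01761 + 0.00008 = 0.59492 (working shown to 5 dp, full precision carried).
So 1/D = 1.6809, i.e. 1.68 to 2 decimal places.

1.68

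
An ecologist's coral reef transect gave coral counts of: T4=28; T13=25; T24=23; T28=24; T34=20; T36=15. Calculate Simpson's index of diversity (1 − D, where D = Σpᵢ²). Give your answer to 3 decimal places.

0.828

Total N = 28+25+23+24+20+15 = 135, so the proportions are 0.20741, 0.18519, 0.17037, 0.17778, 0.14815, 0.11111 (working shown to 5 dp, full precision carried).
D = 0.20741² + 0.18519² + 0.17037² + 0.17778² + 0.14815² + 0.11111² = 0.04302 + 0.03429 + 0.02903 + 0.03160 + 0.02195 + 0.01235 = 0.17224.
So 1 − D = 0.82776, i.e. 0.828 to 3 decimal places.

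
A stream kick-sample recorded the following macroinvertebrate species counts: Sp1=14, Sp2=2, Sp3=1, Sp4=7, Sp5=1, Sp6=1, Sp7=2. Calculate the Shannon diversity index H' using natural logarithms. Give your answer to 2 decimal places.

Total N = 14+2+1+7+1+1+2 = 28, so the proportions are 0.5, 0.0714, 0.0357, 0.25, 0.0357, 0.0357, 0.0714 (working shown to 4 dp, full precision carried).
Each pᵢ ln pᵢ term: 0.5×(-0.6931)=-0.3466, 0.0714×(-2.6391)=-0.1885, 0.0357×(-3.3322)=-0.1190, 0.25×(-1.3863)=-0.3466, 0.0357×(-3.3322)=-0.1190, 0.0357×(-3.3322)=-0.1190, 0.0714×(-2.6391)=-0.1885.
Sum = -1.4272, so H' = 1.43.

1.43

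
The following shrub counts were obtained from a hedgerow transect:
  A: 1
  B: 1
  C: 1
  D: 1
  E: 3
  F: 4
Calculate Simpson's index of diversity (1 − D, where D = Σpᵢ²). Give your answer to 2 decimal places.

Total N = 1+1+1+1+3+4 = 11, so the proportions are 0.0909, 0.0909, 0.0909, 0.0909, 0.2727, 0.3636 (working shown to 4 dp, full precision carried).
D = 0.0909² + 0.0909² + 0.0909² + 0.0909² + 0.2727² + 0.3636² = 0.0083 + 0.0083 + 0.0083 + 0.0083 + 0.0744 + 0.1322 = 0.2397.
So 1 − D = 0.7603, i.e. 0.76 to 2 decimal places.

0.76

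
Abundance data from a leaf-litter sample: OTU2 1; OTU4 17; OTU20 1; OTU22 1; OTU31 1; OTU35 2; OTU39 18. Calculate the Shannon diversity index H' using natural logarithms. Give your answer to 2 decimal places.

1.24

Total N = 1+17+1+1+1+2+18 = 41, so the proportions are 0.0244, 0.4146, 0.0244, 0.0244, 0.0244, 0.0488, 0.439 (working shown to 4 dp, full precision carried).
Each pᵢ ln pᵢ term: 0.0244×(-3.7136)=-0.0906, 0.4146×(-0.8804)=-0.3650, 0.0244×(-3.7136)=-0.0906, 0.0244×(-3.7136)=-0.0906, 0.0244×(-3.7136)=-0.0906, 0.0488×(-3.0204)=-0.1473, 0.439×(-0.8232)=-0.3614.
Sum = -1.2361, so H' = 1.24.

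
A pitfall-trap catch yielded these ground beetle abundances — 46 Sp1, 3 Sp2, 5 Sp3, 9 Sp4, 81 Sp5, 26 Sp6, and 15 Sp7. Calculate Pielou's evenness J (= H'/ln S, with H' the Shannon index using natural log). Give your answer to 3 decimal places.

Total N = 46+3+5+9+81+26+15 = 185, so the proportions are 0.24865, 0.01622, 0.02703, 0.04865, 0.43784, 0.14054, 0.08108 (working shown to 5 dp, full precision carried).
H' = −Σ pᵢ ln pᵢ = −((-0.34605) + (-0.06684) + (-0.09759) + (-0.14707) + (-0.36161) + (-0.27578) + (-0.20370)) = 1.49864.
With S = 7 species, ln S = 1.94591, so J = 1.49864/1.94591 = 0.77015, i.e. 0.770 to 3 decimal places.

0.770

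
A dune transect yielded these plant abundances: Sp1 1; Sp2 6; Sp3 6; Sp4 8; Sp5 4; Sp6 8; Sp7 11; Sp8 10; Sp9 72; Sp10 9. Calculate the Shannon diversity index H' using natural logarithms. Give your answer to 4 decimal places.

Total N = 1+6+6+8+4+8+11+10+72+9 = 135, so the proportions are 0.007407, 0.044444, 0.044444, 0.059259, 0.02963, 0.059259, 0.081481, 0.074074, 0.533333, 0.066667 (working shown to 6 dp, full precision carried).
Each pᵢ ln pᵢ term: 0.007407×(-4.905275)=-0.036335, 0.044444×(-3.113515)=-0.138378, 0.044444×(-3.113515)=-0.138378, 0.059259×(-2.825833)=-0.167457, 0.02963×(-3.518980)=-0.104266, 0.059259×(-2.825833)=-0.167457, 0.081481×(-2.507380)=-0.204305, 0.074074×(-2.602690)=-0.192792, 0.533333×(-0.628609)=-0.335258, 0.066667×(-2.708050)=-0.180537.
Sum = -1.665163, so H' = 1.6652.

1.6652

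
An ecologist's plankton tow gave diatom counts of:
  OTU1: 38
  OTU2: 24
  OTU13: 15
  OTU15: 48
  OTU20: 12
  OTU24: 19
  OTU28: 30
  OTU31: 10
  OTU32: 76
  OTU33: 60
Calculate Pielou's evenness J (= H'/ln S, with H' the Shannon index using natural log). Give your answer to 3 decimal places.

0.917

Total N = 38+24+15+48+12+19+30+10+76+60 = 332, so the proportions are 0.11446, 0.07229, 0.04518, 0.14458, 0.03614, 0.05723, 0.09036, 0.03012, 0.22892, 0.18072 (working shown to 5 dp, full precision carried).
H' = −Σ pᵢ ln pᵢ = −((-0.24809) + (-0.18991) + (-0.13993) + (-0.27960) + (-0.12001) + (-0.16371) + (-0.21722) + (-0.10550) + (-0.33751) + (-0.30918)) = 2.11067.
With S = 10 species, ln S = 2.30259, so J = 2.11067/2.30259 = 0.91665, i.e. 0.917 to 3 decimal places.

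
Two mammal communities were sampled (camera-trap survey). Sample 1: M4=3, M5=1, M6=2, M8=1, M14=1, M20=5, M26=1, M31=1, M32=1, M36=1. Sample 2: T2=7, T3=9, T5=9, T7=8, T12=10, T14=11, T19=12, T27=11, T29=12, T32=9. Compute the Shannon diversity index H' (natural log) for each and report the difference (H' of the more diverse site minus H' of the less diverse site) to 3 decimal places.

0.205

Sample 1: N=17, proportions 0.17647, 0.05882, 0.11765, 0.05882, 0.05882, 0.29412, 0.05882, 0.05882, 0.05882, 0.05882, giving H' = 2.08443 (working shown to 5 dp, full precision carried).
Sample 2: N=98, proportions 0.07143, 0.09184, 0.09184, 0.08163, 0.10204, 0.11224, 0.12245, 0.11224, 0.12245, 0.09184, giving H' = 2.28906.
Difference = |2.08443 − 2.28906| = 0.20463, i.e. 0.205 to 3 decimal places.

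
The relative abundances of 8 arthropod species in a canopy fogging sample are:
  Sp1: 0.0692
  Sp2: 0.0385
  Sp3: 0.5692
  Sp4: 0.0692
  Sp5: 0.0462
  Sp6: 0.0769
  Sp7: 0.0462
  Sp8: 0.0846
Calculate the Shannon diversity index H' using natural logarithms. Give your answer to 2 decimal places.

1.51

Each pᵢ ln pᵢ term (working shown to 4 dp, full precision carried): 0.0692×(-2.6708)=-0.1848, 0.0385×(-3.2571)=-0.1254, 0.5692×(-0.5635)=-0.3208, 0.0692×(-2.6708)=-0.1848, 0.0462×(-3.0748)=-0.1421, 0.0769×(-2.5652)=-0.1973, 0.0462×(-3.0748)=-0.1421, 0.0846×(-2.4698)=-0.2089.
Sum = -1.5061, so H' = 1.51.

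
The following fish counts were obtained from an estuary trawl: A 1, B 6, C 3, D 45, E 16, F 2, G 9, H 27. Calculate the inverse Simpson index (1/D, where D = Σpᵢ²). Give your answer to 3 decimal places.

Total N = 1+6+3+45+16+2+9+27 = 109, so the proportions are 0.0091743, 0.0550459, 0.0275229, 0.412844, 0.146789, 0.0183486, 0.0825688, 0.2477064 (working shown to 7 dp, full precision carried).
D = 0.0091743² + 0.0550459² + 0.0275229² + 0.412844² + 0.146789² + 0.0183486² + 0.0825688² + 0.2477064² = 0.0000842 + 0.0030300 + 0.0007575 + 0.1704402 + 0.0215470 + 0.0003367 + 0.0068176 + 0.0613585 = 0.2643717.
So 1/D = 3.78255, i.e. 3.783 to 3 decimal places.

3.783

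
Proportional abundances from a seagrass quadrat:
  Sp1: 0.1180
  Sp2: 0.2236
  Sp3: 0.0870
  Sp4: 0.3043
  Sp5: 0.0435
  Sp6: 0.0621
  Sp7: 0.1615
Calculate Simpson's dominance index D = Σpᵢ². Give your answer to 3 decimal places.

D = 0.118² + 0.2236² + 0.087² + 0.3043² + 0.0435² + 0.0621² + 0.1615² = 0.01392 + 0.05000 + 0.00757 + 0.09260 + 0.00189 + 0.00386 + 0.02608 = 0.19592 (working shown to 5 dp, full precision carried).
To 3 decimal places, D = 0.196.

0.196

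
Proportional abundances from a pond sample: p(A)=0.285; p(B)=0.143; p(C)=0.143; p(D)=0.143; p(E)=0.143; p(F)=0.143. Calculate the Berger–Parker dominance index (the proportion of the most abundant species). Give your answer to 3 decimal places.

The largest proportion is 0.285, i.e. d = 0.285 to 3 decimal places.

0.285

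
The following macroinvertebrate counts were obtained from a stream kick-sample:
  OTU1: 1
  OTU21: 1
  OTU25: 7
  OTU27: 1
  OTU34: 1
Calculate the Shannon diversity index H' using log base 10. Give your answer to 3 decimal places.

0.504

Total N = 1+1+7+1+1 = 11, so the proportions are 0.09091, 0.09091, 0.63636, 0.09091, 0.09091 (working shown to 5 dp, full precision carried).
Each pᵢ log₁₀ pᵢ term: 0.09091×(-1.04139)=-0.09467, 0.09091×(-1.04139)=-0.09467, 0.63636×(-0.19629)=-0.12491, 0.09091×(-1.04139)=-0.09467, 0.09091×(-1.04139)=-0.09467.
Sum = -0.50360, so H' = 0.504.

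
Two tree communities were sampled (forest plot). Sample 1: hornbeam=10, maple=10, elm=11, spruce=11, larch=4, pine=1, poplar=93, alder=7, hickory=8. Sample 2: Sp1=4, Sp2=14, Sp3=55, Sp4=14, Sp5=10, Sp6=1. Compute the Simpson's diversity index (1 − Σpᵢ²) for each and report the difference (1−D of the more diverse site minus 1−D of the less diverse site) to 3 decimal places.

Sample 1: N=155, proportions 0.06452, 0.06452, 0.07097, 0.07097, 0.02581, 0.00645, 0.6, 0.04516, 0.05161, giving 1−D = 0.61619 (working shown to 5 dp, full precision carried).
Sample 2: N=98, proportions 0.04082, 0.14286, 0.56122, 0.14286, 0.10204, 0.0102, giving 1−D = 0.63203.
Difference = |0.61619 − 0.63203| = 0.01584, i.e. 0.016 to 3 decimal places.

0.016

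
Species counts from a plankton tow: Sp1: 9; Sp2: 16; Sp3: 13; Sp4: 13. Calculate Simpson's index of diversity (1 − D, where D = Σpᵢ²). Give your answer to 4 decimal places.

0.7405

Total N = 9+16+13+13 = 51, so the proportions are 0.176471, 0.313725, 0.254902, 0.254902 (working shown to 6 dp, full precision carried).
D = 0.176471² + 0.313725² + 0.254902² + 0.254902² = 0.031142 + 0.098424 + 0.064975 + 0.064975 = 0.259516.
So 1 − D = 0.740484, i.e. 0.7405 to 4 decimal places.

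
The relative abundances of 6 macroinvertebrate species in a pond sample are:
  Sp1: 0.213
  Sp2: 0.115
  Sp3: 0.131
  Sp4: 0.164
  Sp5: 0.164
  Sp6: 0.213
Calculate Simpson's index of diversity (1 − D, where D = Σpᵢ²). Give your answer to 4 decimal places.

0.8251

D = 0.213² + 0.115² + 0.131² + 0.164² + 0.164² + 0.213² = 0.045369 + 0.013225 + 0.017161 + 0.026896 + 0.026896 + 0.045369 = 0.174916 (working shown to 6 dp, full precision carried).
So 1 − D = 0.825084, i.e. 0.8251 to 4 decimal places.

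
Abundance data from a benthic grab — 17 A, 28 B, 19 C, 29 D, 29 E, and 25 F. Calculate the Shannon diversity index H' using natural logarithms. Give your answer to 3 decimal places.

Total N = 17+28+19+29+29+25 = 147, so the proportions are 0.11565, 0.19048, 0.12925, 0.19728, 0.19728, 0.17007 (working shown to 5 dp, full precision carried).
Each pᵢ ln pᵢ term: 0.11565×(-2.15722)=-0.24947, 0.19048×(-1.65823)=-0.31585, 0.12925×(-2.04599)=-0.26445, 0.19728×(-1.62314)=-0.32021, 0.19728×(-1.62314)=-0.32021, 0.17007×(-1.77156)=-0.30129.
Sum = -1.77148, so H' = 1.771.

1.771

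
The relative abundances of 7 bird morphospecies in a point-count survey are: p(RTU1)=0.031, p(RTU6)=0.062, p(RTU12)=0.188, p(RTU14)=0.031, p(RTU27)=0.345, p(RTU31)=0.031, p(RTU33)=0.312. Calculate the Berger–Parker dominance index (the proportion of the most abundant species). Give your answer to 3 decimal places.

The largest proportion is 0.345, i.e. d = 0.345 to 3 decimal places.

0.345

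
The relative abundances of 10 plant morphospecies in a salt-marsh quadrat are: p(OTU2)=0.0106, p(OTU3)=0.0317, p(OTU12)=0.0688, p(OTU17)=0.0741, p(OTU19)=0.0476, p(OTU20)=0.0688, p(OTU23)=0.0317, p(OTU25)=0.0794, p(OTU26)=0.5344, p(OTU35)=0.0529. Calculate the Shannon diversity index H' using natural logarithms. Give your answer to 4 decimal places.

1.6646

Each pᵢ ln pᵢ term (working shown to 6 dp, full precision carried): 0.0106×(-4.546901)=-0.048197, 0.0317×(-3.451439)=-0.109411, 0.0688×(-2.676552)=-0.184147, 0.0741×(-2.602340)=-0.192833, 0.0476×(-3.044923)=-0.144938, 0.0688×(-2.676552)=-0.184147, 0.0317×(-3.451439)=-0.109411, 0.0794×(-2.533257)=-0.201141, 0.5344×(-0.626611)=-0.334861, 0.0529×(-2.939352)=-0.155492.
Sum = -1.664577, so H' = 1.6646.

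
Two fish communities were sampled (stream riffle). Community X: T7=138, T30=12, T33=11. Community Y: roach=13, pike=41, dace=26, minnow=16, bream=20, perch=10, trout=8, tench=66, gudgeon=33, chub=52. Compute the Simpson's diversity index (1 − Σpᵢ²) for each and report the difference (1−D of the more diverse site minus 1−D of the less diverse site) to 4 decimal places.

Community X: N=161, proportions 0.857143, 0.074534, 0.068323, giving 1−D = 0.255083 (working shown to 6 dp, full precision carried).
Community Y: N=285, proportions 0.045614, 0.14386, 0.091228, 0.05614, 0.070175, 0.035088, 0.02807, 0.231579, 0.115789, 0.182456, giving 1−D = 0.858480.
Difference = |0.255083 − 0.858480| = 0.603397, i.e. 0.6034 to 4 decimal places.

0.6034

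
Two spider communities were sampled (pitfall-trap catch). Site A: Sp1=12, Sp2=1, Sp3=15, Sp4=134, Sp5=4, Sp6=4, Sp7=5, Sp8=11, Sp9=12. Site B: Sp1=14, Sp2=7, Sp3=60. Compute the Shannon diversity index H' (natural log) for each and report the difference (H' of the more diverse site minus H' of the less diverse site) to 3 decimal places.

0.500

Site A: N=198, proportions 0.06061, 0.00505, 0.07576, 0.67677, 0.0202, 0.0202, 0.02525, 0.05556, 0.06061, giving H' = 1.23734 (working shown to 5 dp, full precision carried).
Site B: N=81, proportions 0.17284, 0.08642, 0.74074, giving H' = 0.73730.
Difference = |1.23734 − 0.73730| = 0.50004, i.e. 0.500 to 3 decimal places.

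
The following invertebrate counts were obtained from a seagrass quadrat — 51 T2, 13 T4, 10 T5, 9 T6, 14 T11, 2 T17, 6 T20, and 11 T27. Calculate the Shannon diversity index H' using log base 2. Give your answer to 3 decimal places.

2.479

Total N = 51+13+10+9+14+2+6+11 = 116, so the proportions are 0.43966, 0.11207, 0.08621, 0.07759, 0.12069, 0.01724, 0.05172, 0.09483 (working shown to 5 dp, full precision carried).
Each pᵢ log₂ pᵢ term: 0.43966×(-1.18556)=-0.52124, 0.11207×(-3.15754)=-0.35386, 0.08621×(-3.53605)=-0.30483, 0.07759×(-3.68806)=-0.28614, 0.12069×(-3.05063)=-0.36818, 0.01724×(-5.85798)=-0.10100, 0.05172×(-4.27302)=-0.22102, 0.09483×(-3.39855)=-0.32228.
Sum = -2.47855, so H' = 2.479.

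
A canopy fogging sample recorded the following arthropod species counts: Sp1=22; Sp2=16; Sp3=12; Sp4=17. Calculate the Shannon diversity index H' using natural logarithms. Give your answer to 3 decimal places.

Total N = 22+16+12+17 = 67, so the proportions are 0.32836, 0.23881, 0.1791, 0.25373 (working shown to 5 dp, full precision carried).
Each pᵢ ln pᵢ term: 0.32836×(-1.11365)=-0.36568, 0.23881×(-1.43210)=-0.34199, 0.1791×(-1.71979)=-0.30802, 0.25373×(-1.37148)=-0.34799.
Sum = -1.36368, so H' = 1.364.

1.364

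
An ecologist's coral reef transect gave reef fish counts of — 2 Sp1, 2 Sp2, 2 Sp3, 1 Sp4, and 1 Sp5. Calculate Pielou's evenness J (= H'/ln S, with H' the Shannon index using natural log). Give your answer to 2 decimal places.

Total N = 2+2+2+1+1 = 8, so the proportions are 0.25, 0.25, 0.25, 0.125, 0.125 (working shown to 4 dp, full precision carried).
H' = −Σ pᵢ ln pᵢ = −((-0.3466) + (-0.3466) + (-0.3466) + (-0.2599) + (-0.2599)) = 1.5596.
With S = 5 species, ln S = 1.6094, so J = 1.5596/1.6094 = 0.9690, i.e. 0.97 to 2 decimal places.

0.97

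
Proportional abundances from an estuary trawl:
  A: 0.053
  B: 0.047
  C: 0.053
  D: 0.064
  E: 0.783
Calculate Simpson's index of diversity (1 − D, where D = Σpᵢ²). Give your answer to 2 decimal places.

D = 0.053² + 0.047² + 0.053² + 0.064² + 0.783² = 0.00281 + 0.00221 + 0.00281 + 0.00410 + 0.61309 = 0.62501 (working shown to 5 dp, full precision carried).
So 1 − D = 0.37499, i.e. 0.37 to 2 decimal places.

0.37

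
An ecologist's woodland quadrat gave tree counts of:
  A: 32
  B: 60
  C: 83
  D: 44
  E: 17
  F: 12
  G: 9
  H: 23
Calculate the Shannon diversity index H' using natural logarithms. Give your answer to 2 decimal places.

1.85

Total N = 32+60+83+44+17+12+9+23 = 280, so the proportions are 0.1143, 0.2143, 0.2964, 0.1571, 0.0607, 0.0429, 0.0321, 0.0821 (working shown to 4 dp, full precision carried).
Each pᵢ ln pᵢ term: 0.1143×(-2.1691)=-0.2479, 0.2143×(-1.5404)=-0.3301, 0.2964×(-1.2159)=-0.3604, 0.1571×(-1.8506)=-0.2908, 0.0607×(-2.8016)=-0.1701, 0.0429×(-3.1499)=-0.1350, 0.0321×(-3.4376)=-0.1105, 0.0821×(-2.4993)=-0.2053.
Sum = -1.8501, so H' = 1.85.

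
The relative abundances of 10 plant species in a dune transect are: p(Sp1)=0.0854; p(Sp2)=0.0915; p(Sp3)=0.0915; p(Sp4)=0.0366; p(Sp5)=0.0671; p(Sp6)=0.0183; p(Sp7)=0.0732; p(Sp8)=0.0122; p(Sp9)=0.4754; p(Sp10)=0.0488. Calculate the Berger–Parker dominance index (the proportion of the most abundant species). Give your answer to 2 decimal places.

0.48

The largest proportion is 0.4754, i.e. d = 0.48 to 2 decimal places.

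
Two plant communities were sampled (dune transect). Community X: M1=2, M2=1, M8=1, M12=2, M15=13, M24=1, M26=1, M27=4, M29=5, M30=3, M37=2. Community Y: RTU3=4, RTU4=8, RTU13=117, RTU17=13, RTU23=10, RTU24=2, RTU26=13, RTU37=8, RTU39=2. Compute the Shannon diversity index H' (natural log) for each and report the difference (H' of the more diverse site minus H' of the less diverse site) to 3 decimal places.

Community X: N=35, proportions 0.05714, 0.02857, 0.02857, 0.05714, 0.37143, 0.02857, 0.02857, 0.11429, 0.14286, 0.08571, 0.05714, giving H' = 2.00131 (working shown to 5 dp, full precision carried).
Community Y: N=177, proportions 0.0226, 0.0452, 0.66102, 0.07345, 0.0565, 0.0113, 0.07345, 0.0452, 0.0113, giving H' = 1.28645.
Difference = |2.00131 − 1.28645| = 0.71486, i.e. 0.715 to 3 decimal places.

0.715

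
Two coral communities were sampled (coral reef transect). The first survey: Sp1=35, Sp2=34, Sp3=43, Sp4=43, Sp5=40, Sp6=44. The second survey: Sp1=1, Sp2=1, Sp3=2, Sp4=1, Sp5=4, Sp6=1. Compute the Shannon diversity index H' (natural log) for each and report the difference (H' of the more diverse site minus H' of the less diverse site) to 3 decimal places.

The first survey: N=239, proportions 0.14644, 0.14226, 0.17992, 0.17992, 0.16736, 0.1841, giving H' = 1.78669 (working shown to 5 dp, full precision carried).
The second survey: N=10, proportions 0.1, 0.1, 0.2, 0.1, 0.4, 0.1, giving H' = 1.60944.
Difference = |1.78669 − 1.60944| = 0.17725, i.e. 0.177 to 3 decimal places.

0.177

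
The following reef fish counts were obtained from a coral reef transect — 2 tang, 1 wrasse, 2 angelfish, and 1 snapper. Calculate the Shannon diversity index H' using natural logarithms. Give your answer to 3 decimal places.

1.330

Total N = 2+1+2+1 = 6, so the proportions are 0.33333, 0.16667, 0.33333, 0.16667 (working shown to 5 dp, full precision carried).
Each pᵢ ln pᵢ term: 0.33333×(-1.09861)=-0.36620, 0.16667×(-1.79176)=-0.29863, 0.33333×(-1.09861)=-0.36620, 0.16667×(-1.79176)=-0.29863.
Sum = -1.32966, so H' = 1.330.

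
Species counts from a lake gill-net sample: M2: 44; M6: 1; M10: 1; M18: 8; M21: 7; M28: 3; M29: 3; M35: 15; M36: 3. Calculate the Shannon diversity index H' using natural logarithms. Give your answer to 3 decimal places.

Total N = 44+1+1+8+7+3+3+15+3 = 85, so the proportions are 0.51765, 0.01176, 0.01176, 0.09412, 0.08235, 0.03529, 0.03529, 0.17647, 0.03529 (working shown to 5 dp, full precision carried).
Each pᵢ ln pᵢ term: 0.51765×(-0.65846)=-0.34085, 0.01176×(-4.44265)=-0.05227, 0.01176×(-4.44265)=-0.05227, 0.09412×(-2.36321)=-0.22242, 0.08235×(-2.49674)=-0.20561, 0.03529×(-3.34404)=-0.11802, 0.03529×(-3.34404)=-0.11802, 0.17647×(-1.73460)=-0.30611, 0.03529×(-3.34404)=-0.11802.
Sum = -1.53360, so H' = 1.534.

1.534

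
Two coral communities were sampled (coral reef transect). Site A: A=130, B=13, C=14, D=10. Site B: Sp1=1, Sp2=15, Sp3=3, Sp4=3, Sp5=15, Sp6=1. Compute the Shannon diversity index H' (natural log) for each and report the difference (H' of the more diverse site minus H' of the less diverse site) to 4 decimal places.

0.5561

Site A: N=167, proportions 0.778443, 0.077844, 0.083832, 0.05988, giving H' = 0.770111 (working shown to 6 dp, full precision carried).
Site B: N=38, proportions 0.026316, 0.394737, 0.078947, 0.078947, 0.394737, 0.026316, giving H' = 1.326187.
Difference = |0.770111 − 1.326187| = 0.556076, i.e. 0.5561 to 4 decimal places.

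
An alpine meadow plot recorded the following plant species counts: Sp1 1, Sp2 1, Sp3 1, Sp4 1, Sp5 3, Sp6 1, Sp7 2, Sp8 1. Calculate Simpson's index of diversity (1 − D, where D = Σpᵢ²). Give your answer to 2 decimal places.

0.84

Total N = 1+1+1+1+3+1+2+1 = 11, so the proportions are 0.0909, 0.0909, 0.0909, 0.0909, 0.2727, 0.0909, 0.1818, 0.0909 (working shown to 4 dp, full precision carried).
D = 0.0909² + 0.0909² + 0.0909² + 0.0909² + 0.2727² + 0.0909² + 0.1818² + 0.0909² = 0.0083 + 0.0083 + 0.0083 + 0.0083 + 0.0744 + 0.0083 + 0.0331 + 0.0083 = 0.1570.
So 1 − D = 0.8430, i.e. 0.84 to 2 decimal places.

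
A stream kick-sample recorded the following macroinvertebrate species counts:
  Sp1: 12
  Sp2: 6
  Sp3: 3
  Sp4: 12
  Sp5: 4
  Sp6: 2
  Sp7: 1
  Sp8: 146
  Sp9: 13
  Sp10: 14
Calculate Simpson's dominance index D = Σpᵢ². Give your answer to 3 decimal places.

0.486

Total N = 12+6+3+12+4+2+1+146+13+14 = 213, so the proportions are 0.05634, 0.02817, 0.01408, 0.05634, 0.01878, 0.00939, 0.00469, 0.68545, 0.06103, 0.06573 (working shown to 5 dp, full precision carried).
D = 0.05634² + 0.02817² + 0.01408² + 0.05634² + 0.01878² + 0.00939² + 0.00469² + 0.68545² + 0.06103² + 0.06573² = 0.00317 + 0.00079 + 0.00020 + 0.00317 + 0.00035 + 0.00009 + 0.00002 + 0.46984 + 0.00373 + 0.00432 = 0.48568.
To 3 decimal places, D = 0.486.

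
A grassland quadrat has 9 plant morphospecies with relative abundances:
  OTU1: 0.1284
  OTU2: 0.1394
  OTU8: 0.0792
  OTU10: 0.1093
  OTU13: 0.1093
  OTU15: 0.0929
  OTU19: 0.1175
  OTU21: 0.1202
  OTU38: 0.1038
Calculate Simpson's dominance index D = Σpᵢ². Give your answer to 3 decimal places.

0.114

D = 0.1284² + 0.1394² + 0.0792² + 0.1093² + 0.1093² + 0.0929² + 0.1175² + 0.1202² + 0.1038² = 0.01649 + 0.01943 + 0.00627 + 0.01195 + 0.01195 + 0.00863 + 0.01381 + 0.01445 + 0.01077 = 0.11374 (working shown to 5 dp, full precision carried).
To 3 decimal places, D = 0.114.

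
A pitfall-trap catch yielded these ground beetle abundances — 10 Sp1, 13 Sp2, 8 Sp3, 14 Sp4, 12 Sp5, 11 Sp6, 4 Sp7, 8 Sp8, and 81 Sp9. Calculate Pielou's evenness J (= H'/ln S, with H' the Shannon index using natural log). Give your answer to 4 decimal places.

0.7741

Total N = 10+13+8+14+12+11+4+8+81 = 161, so the proportions are 0.062112, 0.080745, 0.049689, 0.086957, 0.074534, 0.068323, 0.024845, 0.049689, 0.503106 (working shown to 6 dp, full precision carried).
H' = −Σ pᵢ ln pᵢ = −((-0.172597) + (-0.203192) + (-0.149166) + (-0.212378) + (-0.193528) + (-0.183345) + (-0.091804) + (-0.149166) + (-0.345611)) = 1.700787.
With S = 9 species, ln S = 2.197225, so J = 1.700787/2.197225 = 0.774062, i.e. 0.7741 to 4 decimal places.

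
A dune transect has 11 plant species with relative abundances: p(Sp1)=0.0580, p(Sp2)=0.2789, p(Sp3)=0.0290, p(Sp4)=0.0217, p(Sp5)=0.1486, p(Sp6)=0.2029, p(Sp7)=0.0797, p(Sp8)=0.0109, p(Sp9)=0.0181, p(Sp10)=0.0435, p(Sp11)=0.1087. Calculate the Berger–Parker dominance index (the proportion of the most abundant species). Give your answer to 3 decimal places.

The largest proportion is 0.2789, i.e. d = 0.279 to 3 decimal places.

0.279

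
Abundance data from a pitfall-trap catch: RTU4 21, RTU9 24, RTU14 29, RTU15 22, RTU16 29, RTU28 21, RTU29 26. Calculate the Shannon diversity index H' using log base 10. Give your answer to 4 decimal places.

0.8413

Total N = 21+24+29+22+29+21+26 = 172, so the proportions are 0.122093, 0.139535, 0.168605, 0.127907, 0.168605, 0.122093, 0.151163 (working shown to 6 dp, full precision carried).
Each pᵢ log₁₀ pᵢ term: 0.122093×(-0.913309)=-0.111509, 0.139535×(-0.855317)=-0.119347, 0.168605×(-0.773130)=-0.130353, 0.127907×(-0.893106)=-0.114234, 0.168605×(-0.773130)=-0.130353, 0.122093×(-0.913309)=-0.111509, 0.151163×(-0.820555)=-0.124037.
Sum = -0.841343, so H' = 0.8413.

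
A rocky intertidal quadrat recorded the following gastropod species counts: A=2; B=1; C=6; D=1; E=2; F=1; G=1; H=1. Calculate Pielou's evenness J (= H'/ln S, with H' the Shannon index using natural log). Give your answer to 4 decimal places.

Total N = 2+1+6+1+2+1+1+1 = 15, so the proportions are 0.133333, 0.066667, 0.4, 0.066667, 0.133333, 0.066667, 0.066667, 0.066667 (working shown to 6 dp, full precision carried).
H' = −Σ pᵢ ln pᵢ = −((-0.268654) + (-0.180537) + (-0.366516) + (-0.180537) + (-0.268654) + (-0.180537) + (-0.180537) + (-0.180537)) = 1.806507.
With S = 8 species, ln S = 2.079442, so J = 1.806507/2.079442 = 0.868746, i.e. 0.8687 to 4 decimal places.

0.8687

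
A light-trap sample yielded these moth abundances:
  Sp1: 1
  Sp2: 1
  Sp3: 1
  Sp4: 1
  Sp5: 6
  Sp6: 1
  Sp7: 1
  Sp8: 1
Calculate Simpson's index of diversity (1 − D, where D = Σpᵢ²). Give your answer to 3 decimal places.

0.746

Total N = 1+1+1+1+6+1+1+1 = 13, so the proportions are 0.07692, 0.07692, 0.07692, 0.07692, 0.46154, 0.07692, 0.07692, 0.07692 (working shown to 5 dp, full precision carried).
D = 0.07692² + 0.07692² + 0.07692² + 0.07692² + 0.46154² + 0.07692² + 0.07692² + 0.07692² = 0.00592 + 0.00592 + 0.00592 + 0.00592 + 0.21302 + 0.00592 + 0.00592 + 0.00592 = 0.25444.
So 1 − D = 0.74556, i.e. 0.746 to 3 decimal places.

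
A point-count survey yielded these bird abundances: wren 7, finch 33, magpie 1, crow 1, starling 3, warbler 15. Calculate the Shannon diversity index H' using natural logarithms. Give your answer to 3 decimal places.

1.212

Total N = 7+33+1+1+3+15 = 60, so the proportions are 0.11667, 0.55, 0.01667, 0.01667, 0.05, 0.25 (working shown to 5 dp, full precision carried).
Each pᵢ ln pᵢ term: 0.11667×(-2.14843)=-0.25065, 0.55×(-0.59784)=-0.32881, 0.01667×(-4.09434)=-0.06824, 0.01667×(-4.09434)=-0.06824, 0.05×(-2.99573)=-0.14979, 0.25×(-1.38629)=-0.34657.
Sum = -1.21230, so H' = 1.212.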